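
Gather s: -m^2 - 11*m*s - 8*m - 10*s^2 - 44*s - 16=-m^2 - 8*m - 10*s^2 + s*(-11*m - 44) - 16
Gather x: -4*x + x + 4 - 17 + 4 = -3*x - 9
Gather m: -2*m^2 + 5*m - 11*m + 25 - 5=-2*m^2 - 6*m + 20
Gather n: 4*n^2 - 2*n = 4*n^2 - 2*n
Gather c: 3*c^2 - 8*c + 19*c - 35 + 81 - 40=3*c^2 + 11*c + 6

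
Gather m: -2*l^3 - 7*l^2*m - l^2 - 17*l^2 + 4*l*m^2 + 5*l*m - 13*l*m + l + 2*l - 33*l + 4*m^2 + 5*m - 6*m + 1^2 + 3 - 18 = -2*l^3 - 18*l^2 - 30*l + m^2*(4*l + 4) + m*(-7*l^2 - 8*l - 1) - 14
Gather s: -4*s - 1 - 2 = -4*s - 3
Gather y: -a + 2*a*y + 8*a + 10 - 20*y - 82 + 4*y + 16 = 7*a + y*(2*a - 16) - 56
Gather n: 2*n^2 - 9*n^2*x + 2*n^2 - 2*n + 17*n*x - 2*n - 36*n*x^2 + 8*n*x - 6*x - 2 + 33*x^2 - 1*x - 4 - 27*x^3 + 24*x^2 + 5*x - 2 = n^2*(4 - 9*x) + n*(-36*x^2 + 25*x - 4) - 27*x^3 + 57*x^2 - 2*x - 8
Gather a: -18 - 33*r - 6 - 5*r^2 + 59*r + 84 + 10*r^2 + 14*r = 5*r^2 + 40*r + 60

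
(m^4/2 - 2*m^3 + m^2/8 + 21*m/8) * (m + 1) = m^5/2 - 3*m^4/2 - 15*m^3/8 + 11*m^2/4 + 21*m/8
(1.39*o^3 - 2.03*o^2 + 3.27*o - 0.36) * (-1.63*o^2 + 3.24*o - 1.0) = -2.2657*o^5 + 7.8125*o^4 - 13.2973*o^3 + 13.2116*o^2 - 4.4364*o + 0.36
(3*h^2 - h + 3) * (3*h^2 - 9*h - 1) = 9*h^4 - 30*h^3 + 15*h^2 - 26*h - 3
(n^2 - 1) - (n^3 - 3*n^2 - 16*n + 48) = -n^3 + 4*n^2 + 16*n - 49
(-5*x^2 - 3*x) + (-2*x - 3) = -5*x^2 - 5*x - 3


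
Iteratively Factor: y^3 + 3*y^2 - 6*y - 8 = (y - 2)*(y^2 + 5*y + 4) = (y - 2)*(y + 1)*(y + 4)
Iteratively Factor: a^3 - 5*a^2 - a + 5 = (a - 5)*(a^2 - 1) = (a - 5)*(a - 1)*(a + 1)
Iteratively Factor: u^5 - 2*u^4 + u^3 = (u)*(u^4 - 2*u^3 + u^2) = u*(u - 1)*(u^3 - u^2) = u^2*(u - 1)*(u^2 - u) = u^3*(u - 1)*(u - 1)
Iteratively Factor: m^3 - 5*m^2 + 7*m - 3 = (m - 3)*(m^2 - 2*m + 1) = (m - 3)*(m - 1)*(m - 1)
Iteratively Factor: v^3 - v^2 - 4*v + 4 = (v - 1)*(v^2 - 4) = (v - 1)*(v + 2)*(v - 2)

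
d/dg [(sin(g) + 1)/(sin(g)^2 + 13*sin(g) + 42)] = (-2*sin(g) + cos(g)^2 + 28)*cos(g)/(sin(g)^2 + 13*sin(g) + 42)^2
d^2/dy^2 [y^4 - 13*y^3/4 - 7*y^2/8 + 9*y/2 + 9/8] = 12*y^2 - 39*y/2 - 7/4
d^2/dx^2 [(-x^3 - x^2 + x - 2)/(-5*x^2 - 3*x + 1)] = 52*(-x^3 + 6*x^2 + 3*x + 1)/(125*x^6 + 225*x^5 + 60*x^4 - 63*x^3 - 12*x^2 + 9*x - 1)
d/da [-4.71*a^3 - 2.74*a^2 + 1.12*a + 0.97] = -14.13*a^2 - 5.48*a + 1.12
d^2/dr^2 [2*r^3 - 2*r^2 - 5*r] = 12*r - 4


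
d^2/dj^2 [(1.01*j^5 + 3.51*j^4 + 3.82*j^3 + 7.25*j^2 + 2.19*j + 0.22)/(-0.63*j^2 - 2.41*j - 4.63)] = (-2.405214*j^7 - 27.321966*j^6 - 155.398812*j^5 - 521.84499*j^4 - 1061.487348*j^3 - 1032.309222*j^2 - 455.009838*j - 263.233824)/(0.250047*j^6 + 2.869587*j^5 + 16.49025*j^4 + 56.175895*j^3 + 121.19025*j^2 + 154.988787*j + 99.252847)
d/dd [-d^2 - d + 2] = -2*d - 1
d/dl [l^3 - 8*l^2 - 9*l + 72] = 3*l^2 - 16*l - 9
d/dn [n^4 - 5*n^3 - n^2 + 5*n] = 4*n^3 - 15*n^2 - 2*n + 5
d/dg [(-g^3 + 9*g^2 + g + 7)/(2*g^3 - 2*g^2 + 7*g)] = (-16*g^4 - 18*g^3 + 23*g^2 + 28*g - 49)/(g^2*(4*g^4 - 8*g^3 + 32*g^2 - 28*g + 49))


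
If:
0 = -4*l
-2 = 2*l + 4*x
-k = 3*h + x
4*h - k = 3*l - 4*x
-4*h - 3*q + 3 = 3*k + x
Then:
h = 5/14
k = -4/7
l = 0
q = 53/42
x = -1/2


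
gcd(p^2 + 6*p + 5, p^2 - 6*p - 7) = p + 1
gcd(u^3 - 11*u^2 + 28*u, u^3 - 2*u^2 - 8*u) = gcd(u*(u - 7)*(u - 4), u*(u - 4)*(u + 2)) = u^2 - 4*u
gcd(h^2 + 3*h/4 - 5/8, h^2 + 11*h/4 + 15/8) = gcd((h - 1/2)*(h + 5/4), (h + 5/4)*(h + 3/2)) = h + 5/4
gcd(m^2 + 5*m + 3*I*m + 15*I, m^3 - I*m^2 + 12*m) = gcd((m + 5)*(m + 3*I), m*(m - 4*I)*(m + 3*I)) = m + 3*I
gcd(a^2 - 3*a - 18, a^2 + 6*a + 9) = a + 3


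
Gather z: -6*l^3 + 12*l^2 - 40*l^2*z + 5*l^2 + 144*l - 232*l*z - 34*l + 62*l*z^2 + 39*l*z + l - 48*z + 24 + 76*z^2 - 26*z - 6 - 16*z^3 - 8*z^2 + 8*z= -6*l^3 + 17*l^2 + 111*l - 16*z^3 + z^2*(62*l + 68) + z*(-40*l^2 - 193*l - 66) + 18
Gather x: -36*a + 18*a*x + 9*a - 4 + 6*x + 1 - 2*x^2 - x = -27*a - 2*x^2 + x*(18*a + 5) - 3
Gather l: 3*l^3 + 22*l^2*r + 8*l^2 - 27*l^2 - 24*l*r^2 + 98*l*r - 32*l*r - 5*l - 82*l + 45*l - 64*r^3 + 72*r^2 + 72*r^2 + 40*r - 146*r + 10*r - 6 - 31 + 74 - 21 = 3*l^3 + l^2*(22*r - 19) + l*(-24*r^2 + 66*r - 42) - 64*r^3 + 144*r^2 - 96*r + 16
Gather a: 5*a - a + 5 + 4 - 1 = 4*a + 8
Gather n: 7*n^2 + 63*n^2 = 70*n^2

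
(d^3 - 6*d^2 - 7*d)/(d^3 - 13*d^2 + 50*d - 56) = d*(d + 1)/(d^2 - 6*d + 8)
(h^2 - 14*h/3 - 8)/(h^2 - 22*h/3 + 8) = (3*h + 4)/(3*h - 4)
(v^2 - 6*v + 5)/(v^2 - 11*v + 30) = (v - 1)/(v - 6)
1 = 1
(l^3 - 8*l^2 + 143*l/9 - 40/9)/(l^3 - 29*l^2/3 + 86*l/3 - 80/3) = (l - 1/3)/(l - 2)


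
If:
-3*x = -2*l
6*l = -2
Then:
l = -1/3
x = -2/9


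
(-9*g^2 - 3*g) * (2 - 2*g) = 18*g^3 - 12*g^2 - 6*g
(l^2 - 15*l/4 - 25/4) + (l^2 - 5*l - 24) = 2*l^2 - 35*l/4 - 121/4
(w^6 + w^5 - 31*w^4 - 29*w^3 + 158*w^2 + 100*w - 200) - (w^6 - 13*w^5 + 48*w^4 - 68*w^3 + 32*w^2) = 14*w^5 - 79*w^4 + 39*w^3 + 126*w^2 + 100*w - 200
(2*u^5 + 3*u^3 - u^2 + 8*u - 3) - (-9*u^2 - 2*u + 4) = 2*u^5 + 3*u^3 + 8*u^2 + 10*u - 7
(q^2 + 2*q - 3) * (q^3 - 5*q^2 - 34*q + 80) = q^5 - 3*q^4 - 47*q^3 + 27*q^2 + 262*q - 240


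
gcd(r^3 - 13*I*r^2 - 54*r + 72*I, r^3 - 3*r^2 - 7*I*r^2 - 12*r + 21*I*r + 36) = r^2 - 7*I*r - 12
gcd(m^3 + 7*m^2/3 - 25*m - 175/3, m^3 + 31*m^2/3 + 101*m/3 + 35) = m^2 + 22*m/3 + 35/3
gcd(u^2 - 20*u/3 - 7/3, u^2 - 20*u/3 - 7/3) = u^2 - 20*u/3 - 7/3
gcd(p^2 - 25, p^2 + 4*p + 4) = 1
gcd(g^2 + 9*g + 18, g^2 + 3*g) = g + 3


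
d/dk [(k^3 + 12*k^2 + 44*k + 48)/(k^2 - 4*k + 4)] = (k^3 - 6*k^2 - 92*k - 184)/(k^3 - 6*k^2 + 12*k - 8)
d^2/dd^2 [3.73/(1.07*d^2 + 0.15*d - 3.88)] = (-8.540954*d^2 - 1.19733*d + 3.73*(2.14*d + 0.15)*(4.28*d + 0.3) + 30.970936)/(1.07*d^2 + 0.15*d - 3.88)^3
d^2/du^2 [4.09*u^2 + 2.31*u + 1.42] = 8.18000000000000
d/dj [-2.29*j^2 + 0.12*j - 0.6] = 0.12 - 4.58*j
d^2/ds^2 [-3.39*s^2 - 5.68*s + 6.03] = -6.78000000000000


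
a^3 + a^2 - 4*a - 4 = (a - 2)*(a + 1)*(a + 2)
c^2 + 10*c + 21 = (c + 3)*(c + 7)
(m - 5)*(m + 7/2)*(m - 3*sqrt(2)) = m^3 - 3*sqrt(2)*m^2 - 3*m^2/2 - 35*m/2 + 9*sqrt(2)*m/2 + 105*sqrt(2)/2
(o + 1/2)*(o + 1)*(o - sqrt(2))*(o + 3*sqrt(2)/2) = o^4 + sqrt(2)*o^3/2 + 3*o^3/2 - 5*o^2/2 + 3*sqrt(2)*o^2/4 - 9*o/2 + sqrt(2)*o/4 - 3/2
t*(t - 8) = t^2 - 8*t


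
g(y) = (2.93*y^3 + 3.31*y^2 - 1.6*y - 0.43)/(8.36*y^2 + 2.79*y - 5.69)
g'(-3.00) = 0.37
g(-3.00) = -0.73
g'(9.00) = 0.35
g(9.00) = 3.43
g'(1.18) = 0.12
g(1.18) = 0.77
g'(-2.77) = 0.38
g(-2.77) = -0.65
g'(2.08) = 0.33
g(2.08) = 1.02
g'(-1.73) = 0.55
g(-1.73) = -0.20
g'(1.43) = 0.26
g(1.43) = 0.82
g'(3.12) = 0.35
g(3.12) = 1.37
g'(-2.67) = 0.38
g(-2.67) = -0.61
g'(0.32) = -0.09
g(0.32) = 0.13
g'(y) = (-16.72*y - 2.79)*(2.93*y^3 + 3.31*y^2 - 1.6*y - 0.43)/(8.36*y^2 + 2.79*y - 5.69)^2 + (8.79*y^2 + 6.62*y - 1.6)/(8.36*y^2 + 2.79*y - 5.69) = (24.4948*y^4 + 16.3494*y^3 - 27.4042*y^2 - 30.4782*y + 10.3037)/(69.8896*y^4 + 46.6488*y^3 - 87.3527*y^2 - 31.7502*y + 32.3761)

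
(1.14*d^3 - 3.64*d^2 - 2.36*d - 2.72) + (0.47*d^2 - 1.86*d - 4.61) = 1.14*d^3 - 3.17*d^2 - 4.22*d - 7.33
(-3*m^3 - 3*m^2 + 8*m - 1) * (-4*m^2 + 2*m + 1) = 12*m^5 + 6*m^4 - 41*m^3 + 17*m^2 + 6*m - 1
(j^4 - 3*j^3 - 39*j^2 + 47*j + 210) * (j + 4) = j^5 + j^4 - 51*j^3 - 109*j^2 + 398*j + 840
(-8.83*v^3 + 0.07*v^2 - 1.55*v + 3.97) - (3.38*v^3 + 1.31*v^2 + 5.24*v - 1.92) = -12.21*v^3 - 1.24*v^2 - 6.79*v + 5.89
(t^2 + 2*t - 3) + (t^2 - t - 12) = 2*t^2 + t - 15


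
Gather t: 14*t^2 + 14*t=14*t^2 + 14*t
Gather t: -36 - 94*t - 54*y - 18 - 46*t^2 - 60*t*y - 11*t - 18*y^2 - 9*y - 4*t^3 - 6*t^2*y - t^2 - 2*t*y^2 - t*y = -4*t^3 + t^2*(-6*y - 47) + t*(-2*y^2 - 61*y - 105) - 18*y^2 - 63*y - 54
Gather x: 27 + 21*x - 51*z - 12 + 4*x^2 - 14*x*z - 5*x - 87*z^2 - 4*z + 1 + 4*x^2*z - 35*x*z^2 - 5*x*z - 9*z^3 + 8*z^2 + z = x^2*(4*z + 4) + x*(-35*z^2 - 19*z + 16) - 9*z^3 - 79*z^2 - 54*z + 16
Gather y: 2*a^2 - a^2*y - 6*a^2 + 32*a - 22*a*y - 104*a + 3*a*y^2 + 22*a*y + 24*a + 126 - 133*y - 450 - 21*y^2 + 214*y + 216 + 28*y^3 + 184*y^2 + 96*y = -4*a^2 - 48*a + 28*y^3 + y^2*(3*a + 163) + y*(177 - a^2) - 108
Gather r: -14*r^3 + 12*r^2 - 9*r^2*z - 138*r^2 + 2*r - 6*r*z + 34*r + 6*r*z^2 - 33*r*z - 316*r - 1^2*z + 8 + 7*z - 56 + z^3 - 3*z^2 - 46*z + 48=-14*r^3 + r^2*(-9*z - 126) + r*(6*z^2 - 39*z - 280) + z^3 - 3*z^2 - 40*z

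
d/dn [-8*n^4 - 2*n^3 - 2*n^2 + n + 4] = -32*n^3 - 6*n^2 - 4*n + 1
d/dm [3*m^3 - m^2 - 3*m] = 9*m^2 - 2*m - 3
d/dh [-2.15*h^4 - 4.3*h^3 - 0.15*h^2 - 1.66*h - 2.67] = -8.6*h^3 - 12.9*h^2 - 0.3*h - 1.66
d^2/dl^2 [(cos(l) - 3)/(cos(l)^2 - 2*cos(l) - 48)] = (9*sin(l)^4*cos(l) - 10*sin(l)^4 + 686*sin(l)^2 + 4991*cos(l)/2 + 78*cos(3*l) - cos(5*l)/2 - 172)/(sin(l)^2 + 2*cos(l) + 47)^3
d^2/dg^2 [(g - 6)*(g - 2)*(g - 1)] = 6*g - 18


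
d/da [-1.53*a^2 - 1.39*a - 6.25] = -3.06*a - 1.39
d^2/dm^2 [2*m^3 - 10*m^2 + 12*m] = 12*m - 20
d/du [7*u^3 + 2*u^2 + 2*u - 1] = 21*u^2 + 4*u + 2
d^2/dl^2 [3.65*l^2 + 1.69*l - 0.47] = 7.30000000000000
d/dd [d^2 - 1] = 2*d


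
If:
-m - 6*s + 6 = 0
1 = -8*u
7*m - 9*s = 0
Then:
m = 18/17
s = 14/17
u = -1/8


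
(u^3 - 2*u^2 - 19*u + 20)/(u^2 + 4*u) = u - 6 + 5/u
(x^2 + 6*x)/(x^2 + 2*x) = (x + 6)/(x + 2)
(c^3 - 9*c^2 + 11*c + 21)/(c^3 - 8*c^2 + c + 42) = (c + 1)/(c + 2)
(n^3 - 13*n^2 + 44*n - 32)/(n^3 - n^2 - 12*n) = (n^2 - 9*n + 8)/(n*(n + 3))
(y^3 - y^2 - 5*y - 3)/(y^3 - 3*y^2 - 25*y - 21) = (y^2 - 2*y - 3)/(y^2 - 4*y - 21)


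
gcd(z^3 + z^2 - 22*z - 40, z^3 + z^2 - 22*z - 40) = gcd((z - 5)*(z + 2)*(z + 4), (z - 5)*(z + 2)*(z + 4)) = z^3 + z^2 - 22*z - 40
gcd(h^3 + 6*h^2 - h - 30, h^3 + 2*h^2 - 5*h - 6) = h^2 + h - 6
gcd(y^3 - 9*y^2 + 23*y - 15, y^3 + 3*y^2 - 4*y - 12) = 1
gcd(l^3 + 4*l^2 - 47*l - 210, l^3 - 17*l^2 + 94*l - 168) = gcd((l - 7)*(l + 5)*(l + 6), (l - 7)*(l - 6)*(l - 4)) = l - 7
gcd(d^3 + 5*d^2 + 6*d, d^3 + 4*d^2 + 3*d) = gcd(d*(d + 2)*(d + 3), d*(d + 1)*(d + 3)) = d^2 + 3*d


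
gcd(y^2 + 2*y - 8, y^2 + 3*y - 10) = y - 2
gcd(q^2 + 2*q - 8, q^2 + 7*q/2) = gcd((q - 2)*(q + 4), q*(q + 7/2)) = 1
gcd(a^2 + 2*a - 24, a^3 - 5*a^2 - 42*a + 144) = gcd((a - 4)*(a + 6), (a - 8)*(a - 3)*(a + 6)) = a + 6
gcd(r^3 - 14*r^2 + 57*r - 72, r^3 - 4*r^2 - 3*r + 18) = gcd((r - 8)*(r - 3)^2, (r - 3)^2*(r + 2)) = r^2 - 6*r + 9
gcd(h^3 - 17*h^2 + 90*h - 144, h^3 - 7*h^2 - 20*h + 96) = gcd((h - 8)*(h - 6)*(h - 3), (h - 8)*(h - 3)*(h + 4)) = h^2 - 11*h + 24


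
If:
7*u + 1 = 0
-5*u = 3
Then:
No Solution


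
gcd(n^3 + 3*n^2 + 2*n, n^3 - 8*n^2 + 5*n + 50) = n + 2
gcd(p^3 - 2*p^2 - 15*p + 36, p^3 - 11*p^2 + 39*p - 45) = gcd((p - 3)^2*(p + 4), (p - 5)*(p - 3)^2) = p^2 - 6*p + 9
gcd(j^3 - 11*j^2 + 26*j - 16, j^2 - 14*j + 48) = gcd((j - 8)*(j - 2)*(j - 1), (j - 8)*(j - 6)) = j - 8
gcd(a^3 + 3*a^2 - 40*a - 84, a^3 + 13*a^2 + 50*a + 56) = a^2 + 9*a + 14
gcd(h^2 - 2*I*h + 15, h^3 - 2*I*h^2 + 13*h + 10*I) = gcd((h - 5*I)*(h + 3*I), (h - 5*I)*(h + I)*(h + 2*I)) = h - 5*I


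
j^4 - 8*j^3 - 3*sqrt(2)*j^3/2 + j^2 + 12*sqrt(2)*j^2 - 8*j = j*(j - 8)*(j - sqrt(2))*(j - sqrt(2)/2)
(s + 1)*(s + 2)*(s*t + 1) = s^3*t + 3*s^2*t + s^2 + 2*s*t + 3*s + 2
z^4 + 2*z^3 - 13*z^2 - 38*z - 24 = (z - 4)*(z + 1)*(z + 2)*(z + 3)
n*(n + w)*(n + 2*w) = n^3 + 3*n^2*w + 2*n*w^2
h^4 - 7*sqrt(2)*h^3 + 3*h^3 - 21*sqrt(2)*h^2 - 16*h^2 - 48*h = h*(h + 3)*(h - 8*sqrt(2))*(h + sqrt(2))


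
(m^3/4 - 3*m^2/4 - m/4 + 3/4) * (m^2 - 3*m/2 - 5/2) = m^5/4 - 9*m^4/8 + m^3/4 + 3*m^2 - m/2 - 15/8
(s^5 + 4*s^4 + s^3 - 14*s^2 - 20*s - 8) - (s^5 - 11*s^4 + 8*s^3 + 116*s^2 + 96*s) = 15*s^4 - 7*s^3 - 130*s^2 - 116*s - 8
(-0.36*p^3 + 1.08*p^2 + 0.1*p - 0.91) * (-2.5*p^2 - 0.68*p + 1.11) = 0.9*p^5 - 2.4552*p^4 - 1.384*p^3 + 3.4058*p^2 + 0.7298*p - 1.0101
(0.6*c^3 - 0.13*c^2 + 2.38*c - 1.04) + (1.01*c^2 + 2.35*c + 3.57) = 0.6*c^3 + 0.88*c^2 + 4.73*c + 2.53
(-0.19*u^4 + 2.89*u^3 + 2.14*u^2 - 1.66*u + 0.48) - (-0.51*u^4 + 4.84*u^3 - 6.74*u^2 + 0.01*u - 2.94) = 0.32*u^4 - 1.95*u^3 + 8.88*u^2 - 1.67*u + 3.42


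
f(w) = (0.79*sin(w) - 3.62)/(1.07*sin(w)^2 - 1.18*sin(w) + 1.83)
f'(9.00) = -0.09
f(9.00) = -2.16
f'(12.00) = -0.79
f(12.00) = -1.46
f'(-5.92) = -0.07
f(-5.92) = -2.16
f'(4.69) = 0.02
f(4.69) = -1.08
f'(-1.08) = -0.35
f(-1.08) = -1.17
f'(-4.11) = -0.67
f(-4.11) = -1.87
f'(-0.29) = -0.96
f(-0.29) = -1.71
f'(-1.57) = -0.00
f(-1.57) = -1.08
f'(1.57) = 0.00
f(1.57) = -1.65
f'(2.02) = -0.56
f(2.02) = -1.78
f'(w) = (-2.14*sin(w)*cos(w) + 1.18*cos(w))*(0.79*sin(w) - 3.62)/(1.07*sin(w)^2 - 1.18*sin(w) + 1.83)^2 + 0.79*cos(w)/(1.07*sin(w)^2 - 1.18*sin(w) + 1.83) = (-0.8453*sin(w)^2 + 7.7468*sin(w) - 2.8259)*cos(w)/(1.1449*sin(w)^4 - 2.5252*sin(w)^3 + 5.3086*sin(w)^2 - 4.3188*sin(w) + 3.3489)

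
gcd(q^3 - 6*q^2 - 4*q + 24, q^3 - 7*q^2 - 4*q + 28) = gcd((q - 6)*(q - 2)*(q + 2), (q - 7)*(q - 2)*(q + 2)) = q^2 - 4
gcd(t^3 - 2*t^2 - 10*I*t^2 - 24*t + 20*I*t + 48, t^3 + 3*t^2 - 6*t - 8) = t - 2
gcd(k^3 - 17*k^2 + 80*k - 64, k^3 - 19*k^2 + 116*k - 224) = k - 8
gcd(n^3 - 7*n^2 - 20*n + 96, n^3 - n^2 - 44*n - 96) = n^2 - 4*n - 32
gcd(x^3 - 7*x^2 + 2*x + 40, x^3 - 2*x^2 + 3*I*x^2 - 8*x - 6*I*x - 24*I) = x^2 - 2*x - 8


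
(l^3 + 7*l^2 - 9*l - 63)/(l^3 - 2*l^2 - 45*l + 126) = (l + 3)/(l - 6)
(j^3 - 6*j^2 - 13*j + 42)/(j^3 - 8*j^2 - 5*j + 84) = (j - 2)/(j - 4)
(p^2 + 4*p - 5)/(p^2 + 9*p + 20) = (p - 1)/(p + 4)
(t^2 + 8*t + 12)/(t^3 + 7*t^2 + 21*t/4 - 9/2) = 4*(t + 2)/(4*t^2 + 4*t - 3)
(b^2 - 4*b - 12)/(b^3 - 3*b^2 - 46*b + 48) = (b^2 - 4*b - 12)/(b^3 - 3*b^2 - 46*b + 48)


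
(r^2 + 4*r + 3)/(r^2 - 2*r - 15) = (r + 1)/(r - 5)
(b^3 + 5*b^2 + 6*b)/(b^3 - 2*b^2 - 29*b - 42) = b/(b - 7)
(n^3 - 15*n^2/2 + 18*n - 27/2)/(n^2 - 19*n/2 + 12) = (n^2 - 6*n + 9)/(n - 8)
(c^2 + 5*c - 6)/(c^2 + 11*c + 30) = (c - 1)/(c + 5)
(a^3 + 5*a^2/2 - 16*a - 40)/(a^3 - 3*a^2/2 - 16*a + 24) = (2*a + 5)/(2*a - 3)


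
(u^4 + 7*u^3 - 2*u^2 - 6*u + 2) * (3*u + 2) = 3*u^5 + 23*u^4 + 8*u^3 - 22*u^2 - 6*u + 4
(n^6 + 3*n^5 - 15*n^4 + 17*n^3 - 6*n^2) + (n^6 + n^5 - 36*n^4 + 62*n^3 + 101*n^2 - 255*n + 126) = 2*n^6 + 4*n^5 - 51*n^4 + 79*n^3 + 95*n^2 - 255*n + 126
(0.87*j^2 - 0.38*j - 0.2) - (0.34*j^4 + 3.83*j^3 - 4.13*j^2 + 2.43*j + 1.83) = -0.34*j^4 - 3.83*j^3 + 5.0*j^2 - 2.81*j - 2.03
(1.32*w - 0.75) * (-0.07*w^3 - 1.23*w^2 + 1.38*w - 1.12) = -0.0924*w^4 - 1.5711*w^3 + 2.7441*w^2 - 2.5134*w + 0.84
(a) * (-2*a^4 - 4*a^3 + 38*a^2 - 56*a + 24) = -2*a^5 - 4*a^4 + 38*a^3 - 56*a^2 + 24*a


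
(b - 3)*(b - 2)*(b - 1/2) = b^3 - 11*b^2/2 + 17*b/2 - 3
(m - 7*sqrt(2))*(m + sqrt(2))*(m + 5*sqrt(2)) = m^3 - sqrt(2)*m^2 - 74*m - 70*sqrt(2)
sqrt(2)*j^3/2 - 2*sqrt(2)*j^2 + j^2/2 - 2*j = j*(j - 4)*(sqrt(2)*j/2 + 1/2)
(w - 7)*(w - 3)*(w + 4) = w^3 - 6*w^2 - 19*w + 84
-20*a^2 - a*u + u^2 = (-5*a + u)*(4*a + u)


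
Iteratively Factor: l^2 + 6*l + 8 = (l + 2)*(l + 4)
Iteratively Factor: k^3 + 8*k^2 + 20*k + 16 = (k + 4)*(k^2 + 4*k + 4) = (k + 2)*(k + 4)*(k + 2)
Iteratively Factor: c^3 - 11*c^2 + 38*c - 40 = (c - 2)*(c^2 - 9*c + 20) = (c - 5)*(c - 2)*(c - 4)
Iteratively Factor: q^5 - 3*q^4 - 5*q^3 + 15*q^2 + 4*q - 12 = (q - 1)*(q^4 - 2*q^3 - 7*q^2 + 8*q + 12) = (q - 2)*(q - 1)*(q^3 - 7*q - 6) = (q - 3)*(q - 2)*(q - 1)*(q^2 + 3*q + 2) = (q - 3)*(q - 2)*(q - 1)*(q + 2)*(q + 1)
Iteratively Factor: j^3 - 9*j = (j + 3)*(j^2 - 3*j) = (j - 3)*(j + 3)*(j)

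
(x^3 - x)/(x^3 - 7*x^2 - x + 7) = x/(x - 7)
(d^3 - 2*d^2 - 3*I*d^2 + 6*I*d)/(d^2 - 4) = d*(d - 3*I)/(d + 2)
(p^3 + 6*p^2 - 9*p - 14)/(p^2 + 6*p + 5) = (p^2 + 5*p - 14)/(p + 5)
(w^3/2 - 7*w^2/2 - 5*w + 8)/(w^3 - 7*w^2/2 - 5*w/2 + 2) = (w^3 - 7*w^2 - 10*w + 16)/(2*w^3 - 7*w^2 - 5*w + 4)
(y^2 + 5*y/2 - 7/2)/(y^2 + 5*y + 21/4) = 2*(y - 1)/(2*y + 3)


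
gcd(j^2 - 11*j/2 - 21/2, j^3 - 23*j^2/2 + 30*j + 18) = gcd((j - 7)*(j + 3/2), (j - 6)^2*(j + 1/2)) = 1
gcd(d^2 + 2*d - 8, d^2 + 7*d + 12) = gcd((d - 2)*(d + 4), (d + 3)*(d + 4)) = d + 4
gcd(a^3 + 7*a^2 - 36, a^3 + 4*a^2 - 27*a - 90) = a^2 + 9*a + 18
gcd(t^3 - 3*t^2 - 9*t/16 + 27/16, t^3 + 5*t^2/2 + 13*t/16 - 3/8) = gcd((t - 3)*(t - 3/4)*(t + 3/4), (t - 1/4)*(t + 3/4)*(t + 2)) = t + 3/4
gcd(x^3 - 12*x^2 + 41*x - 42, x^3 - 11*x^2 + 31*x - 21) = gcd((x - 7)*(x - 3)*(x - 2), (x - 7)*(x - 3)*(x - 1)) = x^2 - 10*x + 21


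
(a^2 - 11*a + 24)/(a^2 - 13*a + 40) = (a - 3)/(a - 5)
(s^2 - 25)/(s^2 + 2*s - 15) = (s - 5)/(s - 3)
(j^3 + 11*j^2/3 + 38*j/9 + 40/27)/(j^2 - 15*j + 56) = (27*j^3 + 99*j^2 + 114*j + 40)/(27*(j^2 - 15*j + 56))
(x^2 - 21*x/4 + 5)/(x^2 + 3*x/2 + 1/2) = (4*x^2 - 21*x + 20)/(2*(2*x^2 + 3*x + 1))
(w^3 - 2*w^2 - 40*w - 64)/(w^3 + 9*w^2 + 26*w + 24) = (w - 8)/(w + 3)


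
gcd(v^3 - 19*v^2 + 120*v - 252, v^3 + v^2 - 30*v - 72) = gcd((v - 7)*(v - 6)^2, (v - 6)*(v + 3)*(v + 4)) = v - 6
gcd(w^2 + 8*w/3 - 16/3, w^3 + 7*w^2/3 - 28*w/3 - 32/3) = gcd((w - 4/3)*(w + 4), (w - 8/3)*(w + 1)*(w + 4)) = w + 4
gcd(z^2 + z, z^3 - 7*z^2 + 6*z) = z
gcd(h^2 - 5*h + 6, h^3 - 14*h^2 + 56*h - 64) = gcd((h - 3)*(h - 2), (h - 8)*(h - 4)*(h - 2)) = h - 2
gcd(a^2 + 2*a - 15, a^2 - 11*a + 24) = a - 3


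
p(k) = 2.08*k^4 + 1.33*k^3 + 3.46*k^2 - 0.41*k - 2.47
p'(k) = 8.32*k^3 + 3.99*k^2 + 6.92*k - 0.41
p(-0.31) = -2.03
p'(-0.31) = -2.42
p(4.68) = 1205.53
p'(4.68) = 972.19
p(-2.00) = 34.83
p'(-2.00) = -64.85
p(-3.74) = 384.84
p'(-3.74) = -405.73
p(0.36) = -2.07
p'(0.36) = 2.99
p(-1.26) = 6.12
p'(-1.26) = -19.44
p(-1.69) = 18.65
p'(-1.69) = -40.87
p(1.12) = 6.55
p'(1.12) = 24.03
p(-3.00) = 162.47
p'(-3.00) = -209.90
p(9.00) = 14890.55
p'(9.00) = 6450.34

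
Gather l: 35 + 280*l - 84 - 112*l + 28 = 168*l - 21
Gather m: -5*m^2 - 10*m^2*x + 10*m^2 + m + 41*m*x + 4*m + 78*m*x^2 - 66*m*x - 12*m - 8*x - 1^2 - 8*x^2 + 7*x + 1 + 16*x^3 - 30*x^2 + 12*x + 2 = m^2*(5 - 10*x) + m*(78*x^2 - 25*x - 7) + 16*x^3 - 38*x^2 + 11*x + 2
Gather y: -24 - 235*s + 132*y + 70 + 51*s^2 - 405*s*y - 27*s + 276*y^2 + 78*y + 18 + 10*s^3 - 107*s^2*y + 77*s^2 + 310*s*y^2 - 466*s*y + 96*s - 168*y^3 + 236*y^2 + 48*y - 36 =10*s^3 + 128*s^2 - 166*s - 168*y^3 + y^2*(310*s + 512) + y*(-107*s^2 - 871*s + 258) + 28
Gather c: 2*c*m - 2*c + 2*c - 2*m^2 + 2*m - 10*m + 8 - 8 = 2*c*m - 2*m^2 - 8*m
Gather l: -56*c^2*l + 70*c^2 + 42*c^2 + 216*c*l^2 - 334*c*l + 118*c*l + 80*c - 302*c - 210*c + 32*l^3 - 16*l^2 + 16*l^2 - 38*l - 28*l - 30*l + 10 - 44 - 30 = 112*c^2 + 216*c*l^2 - 432*c + 32*l^3 + l*(-56*c^2 - 216*c - 96) - 64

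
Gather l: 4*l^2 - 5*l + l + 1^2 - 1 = 4*l^2 - 4*l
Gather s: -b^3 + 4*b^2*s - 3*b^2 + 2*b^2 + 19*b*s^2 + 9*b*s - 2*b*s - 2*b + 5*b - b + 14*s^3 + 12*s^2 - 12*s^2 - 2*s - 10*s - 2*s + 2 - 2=-b^3 - b^2 + 19*b*s^2 + 2*b + 14*s^3 + s*(4*b^2 + 7*b - 14)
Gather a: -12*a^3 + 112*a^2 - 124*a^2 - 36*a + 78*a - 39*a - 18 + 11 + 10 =-12*a^3 - 12*a^2 + 3*a + 3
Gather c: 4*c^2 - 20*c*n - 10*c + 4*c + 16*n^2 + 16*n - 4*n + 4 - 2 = 4*c^2 + c*(-20*n - 6) + 16*n^2 + 12*n + 2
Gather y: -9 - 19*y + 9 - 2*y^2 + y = -2*y^2 - 18*y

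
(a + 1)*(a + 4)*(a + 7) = a^3 + 12*a^2 + 39*a + 28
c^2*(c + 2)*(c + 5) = c^4 + 7*c^3 + 10*c^2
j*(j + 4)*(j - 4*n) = j^3 - 4*j^2*n + 4*j^2 - 16*j*n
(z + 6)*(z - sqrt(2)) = z^2 - sqrt(2)*z + 6*z - 6*sqrt(2)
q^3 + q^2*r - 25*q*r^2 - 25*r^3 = (q - 5*r)*(q + r)*(q + 5*r)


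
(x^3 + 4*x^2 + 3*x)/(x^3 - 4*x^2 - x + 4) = x*(x + 3)/(x^2 - 5*x + 4)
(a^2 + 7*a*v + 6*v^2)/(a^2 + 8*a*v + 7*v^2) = (a + 6*v)/(a + 7*v)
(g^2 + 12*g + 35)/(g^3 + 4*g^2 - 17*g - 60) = (g + 7)/(g^2 - g - 12)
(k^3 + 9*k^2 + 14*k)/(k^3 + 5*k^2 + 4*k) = (k^2 + 9*k + 14)/(k^2 + 5*k + 4)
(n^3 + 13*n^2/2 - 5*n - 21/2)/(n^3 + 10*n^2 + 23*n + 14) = (n - 3/2)/(n + 2)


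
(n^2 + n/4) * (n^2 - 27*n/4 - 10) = n^4 - 13*n^3/2 - 187*n^2/16 - 5*n/2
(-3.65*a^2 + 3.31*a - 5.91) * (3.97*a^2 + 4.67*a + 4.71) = -14.4905*a^4 - 3.9048*a^3 - 25.1965*a^2 - 12.0096*a - 27.8361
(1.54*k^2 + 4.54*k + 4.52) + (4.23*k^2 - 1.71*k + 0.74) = 5.77*k^2 + 2.83*k + 5.26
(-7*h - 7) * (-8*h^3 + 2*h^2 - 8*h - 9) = 56*h^4 + 42*h^3 + 42*h^2 + 119*h + 63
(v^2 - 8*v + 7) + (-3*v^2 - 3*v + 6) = -2*v^2 - 11*v + 13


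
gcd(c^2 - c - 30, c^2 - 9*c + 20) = 1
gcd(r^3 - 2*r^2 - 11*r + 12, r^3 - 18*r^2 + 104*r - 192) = r - 4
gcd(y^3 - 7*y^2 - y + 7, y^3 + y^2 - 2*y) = y - 1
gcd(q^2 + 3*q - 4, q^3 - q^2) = q - 1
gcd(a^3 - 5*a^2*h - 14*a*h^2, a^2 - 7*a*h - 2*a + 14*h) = a - 7*h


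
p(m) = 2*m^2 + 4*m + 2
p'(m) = 4*m + 4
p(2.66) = 26.79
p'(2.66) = 14.64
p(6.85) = 123.24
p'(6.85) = 31.40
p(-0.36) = 0.82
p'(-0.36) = 2.56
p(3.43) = 39.25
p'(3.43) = 17.72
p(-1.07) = 0.01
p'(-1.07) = -0.28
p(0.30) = 3.38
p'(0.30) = 5.20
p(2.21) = 20.61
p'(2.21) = 12.84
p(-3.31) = 10.67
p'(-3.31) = -9.24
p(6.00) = 98.00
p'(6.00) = 28.00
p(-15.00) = 392.00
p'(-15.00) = -56.00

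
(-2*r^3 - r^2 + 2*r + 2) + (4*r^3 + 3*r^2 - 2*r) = 2*r^3 + 2*r^2 + 2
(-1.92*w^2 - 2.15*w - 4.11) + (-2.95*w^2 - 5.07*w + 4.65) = -4.87*w^2 - 7.22*w + 0.54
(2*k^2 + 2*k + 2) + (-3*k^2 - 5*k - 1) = -k^2 - 3*k + 1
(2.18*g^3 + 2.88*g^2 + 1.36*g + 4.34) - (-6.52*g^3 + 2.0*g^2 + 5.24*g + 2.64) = 8.7*g^3 + 0.88*g^2 - 3.88*g + 1.7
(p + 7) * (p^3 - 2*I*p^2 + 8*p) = p^4 + 7*p^3 - 2*I*p^3 + 8*p^2 - 14*I*p^2 + 56*p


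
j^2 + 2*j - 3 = (j - 1)*(j + 3)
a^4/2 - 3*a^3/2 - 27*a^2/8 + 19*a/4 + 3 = (a/2 + 1/4)*(a - 4)*(a - 3/2)*(a + 2)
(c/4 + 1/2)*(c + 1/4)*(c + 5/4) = c^3/4 + 7*c^2/8 + 53*c/64 + 5/32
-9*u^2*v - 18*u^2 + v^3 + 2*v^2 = (-3*u + v)*(3*u + v)*(v + 2)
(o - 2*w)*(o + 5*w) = o^2 + 3*o*w - 10*w^2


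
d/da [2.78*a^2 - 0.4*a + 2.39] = 5.56*a - 0.4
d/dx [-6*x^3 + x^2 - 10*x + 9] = -18*x^2 + 2*x - 10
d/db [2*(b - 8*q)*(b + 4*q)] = 4*b - 8*q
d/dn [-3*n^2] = -6*n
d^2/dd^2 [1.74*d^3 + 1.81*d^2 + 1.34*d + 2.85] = 10.44*d + 3.62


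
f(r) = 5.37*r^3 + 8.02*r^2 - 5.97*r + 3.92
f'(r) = 16.11*r^2 + 16.04*r - 5.97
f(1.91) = 59.19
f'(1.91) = 83.44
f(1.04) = 12.43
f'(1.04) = 28.14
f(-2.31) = -5.69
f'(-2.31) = 42.94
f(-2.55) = -17.75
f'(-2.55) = 57.88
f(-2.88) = -40.64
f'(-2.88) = 81.46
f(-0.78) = 10.91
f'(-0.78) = -8.68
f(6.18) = 1540.80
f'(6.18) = 708.44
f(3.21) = 245.01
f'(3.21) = 211.52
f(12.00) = 10366.52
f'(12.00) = 2506.35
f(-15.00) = -16225.78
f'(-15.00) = 3378.18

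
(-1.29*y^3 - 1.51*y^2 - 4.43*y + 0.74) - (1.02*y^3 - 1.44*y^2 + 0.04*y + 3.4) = -2.31*y^3 - 0.0700000000000001*y^2 - 4.47*y - 2.66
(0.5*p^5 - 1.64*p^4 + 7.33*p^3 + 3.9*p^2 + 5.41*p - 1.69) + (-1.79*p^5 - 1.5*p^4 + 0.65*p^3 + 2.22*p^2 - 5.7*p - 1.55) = -1.29*p^5 - 3.14*p^4 + 7.98*p^3 + 6.12*p^2 - 0.29*p - 3.24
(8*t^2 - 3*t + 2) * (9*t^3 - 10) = 72*t^5 - 27*t^4 + 18*t^3 - 80*t^2 + 30*t - 20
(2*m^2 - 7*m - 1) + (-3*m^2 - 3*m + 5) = -m^2 - 10*m + 4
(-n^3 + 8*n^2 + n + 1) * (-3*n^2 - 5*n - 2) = 3*n^5 - 19*n^4 - 41*n^3 - 24*n^2 - 7*n - 2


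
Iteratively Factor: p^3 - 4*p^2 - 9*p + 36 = (p - 3)*(p^2 - p - 12) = (p - 4)*(p - 3)*(p + 3)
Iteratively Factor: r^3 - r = (r)*(r^2 - 1) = r*(r - 1)*(r + 1)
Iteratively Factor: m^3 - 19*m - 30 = (m + 3)*(m^2 - 3*m - 10) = (m - 5)*(m + 3)*(m + 2)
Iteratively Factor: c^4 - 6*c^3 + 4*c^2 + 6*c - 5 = (c - 1)*(c^3 - 5*c^2 - c + 5) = (c - 5)*(c - 1)*(c^2 - 1) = (c - 5)*(c - 1)^2*(c + 1)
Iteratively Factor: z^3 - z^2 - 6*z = (z - 3)*(z^2 + 2*z) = z*(z - 3)*(z + 2)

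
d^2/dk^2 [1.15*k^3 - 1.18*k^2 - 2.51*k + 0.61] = 6.9*k - 2.36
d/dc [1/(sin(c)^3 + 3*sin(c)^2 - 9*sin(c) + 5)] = -3*(sin(c) + 3)*cos(c)/((sin(c) - 1)^3*(sin(c) + 5)^2)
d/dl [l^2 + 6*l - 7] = 2*l + 6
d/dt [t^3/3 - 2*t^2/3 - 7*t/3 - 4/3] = t^2 - 4*t/3 - 7/3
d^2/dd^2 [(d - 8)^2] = 2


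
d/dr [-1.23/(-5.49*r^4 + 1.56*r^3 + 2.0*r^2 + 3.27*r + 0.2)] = (-27.0108*r^3 + 5.7564*r^2 + 4.92*r + 4.0221)/(-5.49*r^4 + 1.56*r^3 + 2.0*r^2 + 3.27*r + 0.2)^2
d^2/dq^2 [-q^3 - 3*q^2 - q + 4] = -6*q - 6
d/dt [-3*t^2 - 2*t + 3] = -6*t - 2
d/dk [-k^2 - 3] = -2*k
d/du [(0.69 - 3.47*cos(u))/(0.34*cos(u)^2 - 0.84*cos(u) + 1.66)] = (-1.1798*cos(u)^2 + 0.4692*cos(u) + 5.1806)*sin(u)/(0.1156*cos(u)^4 - 0.5712*cos(u)^3 + 1.8344*cos(u)^2 - 2.7888*cos(u) + 2.7556)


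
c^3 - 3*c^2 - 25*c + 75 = (c - 5)*(c - 3)*(c + 5)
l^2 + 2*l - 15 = (l - 3)*(l + 5)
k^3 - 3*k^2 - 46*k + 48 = (k - 8)*(k - 1)*(k + 6)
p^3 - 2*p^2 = p^2*(p - 2)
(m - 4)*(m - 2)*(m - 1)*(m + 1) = m^4 - 6*m^3 + 7*m^2 + 6*m - 8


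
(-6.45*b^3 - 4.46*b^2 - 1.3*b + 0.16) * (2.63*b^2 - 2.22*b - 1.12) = -16.9635*b^5 + 2.5892*b^4 + 13.7062*b^3 + 8.302*b^2 + 1.1008*b - 0.1792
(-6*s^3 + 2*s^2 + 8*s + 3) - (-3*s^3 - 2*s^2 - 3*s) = -3*s^3 + 4*s^2 + 11*s + 3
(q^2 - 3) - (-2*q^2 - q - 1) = 3*q^2 + q - 2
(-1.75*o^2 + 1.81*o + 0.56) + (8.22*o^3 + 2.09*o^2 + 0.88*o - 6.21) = 8.22*o^3 + 0.34*o^2 + 2.69*o - 5.65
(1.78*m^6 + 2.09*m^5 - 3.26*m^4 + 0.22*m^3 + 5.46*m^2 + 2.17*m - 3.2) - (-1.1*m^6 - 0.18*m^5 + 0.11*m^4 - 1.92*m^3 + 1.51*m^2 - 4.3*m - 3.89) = 2.88*m^6 + 2.27*m^5 - 3.37*m^4 + 2.14*m^3 + 3.95*m^2 + 6.47*m + 0.69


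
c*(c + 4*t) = c^2 + 4*c*t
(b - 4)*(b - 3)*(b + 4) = b^3 - 3*b^2 - 16*b + 48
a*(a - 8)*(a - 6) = a^3 - 14*a^2 + 48*a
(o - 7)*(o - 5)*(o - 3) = o^3 - 15*o^2 + 71*o - 105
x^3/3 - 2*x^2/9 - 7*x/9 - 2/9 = (x/3 + 1/3)*(x - 2)*(x + 1/3)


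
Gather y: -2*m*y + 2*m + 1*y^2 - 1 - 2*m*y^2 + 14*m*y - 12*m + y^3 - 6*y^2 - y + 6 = -10*m + y^3 + y^2*(-2*m - 5) + y*(12*m - 1) + 5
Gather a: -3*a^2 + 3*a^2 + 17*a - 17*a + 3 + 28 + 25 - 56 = 0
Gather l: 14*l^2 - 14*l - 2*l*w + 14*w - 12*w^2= 14*l^2 + l*(-2*w - 14) - 12*w^2 + 14*w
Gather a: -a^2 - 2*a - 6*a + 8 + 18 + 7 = -a^2 - 8*a + 33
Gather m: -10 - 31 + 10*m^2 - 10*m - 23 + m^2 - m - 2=11*m^2 - 11*m - 66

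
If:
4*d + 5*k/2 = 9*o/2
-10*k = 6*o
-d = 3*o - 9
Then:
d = 3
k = -6/5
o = 2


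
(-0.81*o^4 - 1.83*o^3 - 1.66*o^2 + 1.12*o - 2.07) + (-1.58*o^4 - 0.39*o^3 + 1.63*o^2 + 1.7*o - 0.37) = -2.39*o^4 - 2.22*o^3 - 0.03*o^2 + 2.82*o - 2.44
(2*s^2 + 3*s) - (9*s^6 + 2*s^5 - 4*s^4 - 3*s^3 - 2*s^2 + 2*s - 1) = -9*s^6 - 2*s^5 + 4*s^4 + 3*s^3 + 4*s^2 + s + 1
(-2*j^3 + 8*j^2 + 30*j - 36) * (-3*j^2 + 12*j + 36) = 6*j^5 - 48*j^4 - 66*j^3 + 756*j^2 + 648*j - 1296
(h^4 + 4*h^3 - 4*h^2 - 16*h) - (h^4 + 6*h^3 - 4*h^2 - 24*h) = -2*h^3 + 8*h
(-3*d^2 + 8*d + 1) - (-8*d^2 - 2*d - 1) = 5*d^2 + 10*d + 2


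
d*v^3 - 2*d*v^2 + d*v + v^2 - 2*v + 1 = (v - 1)^2*(d*v + 1)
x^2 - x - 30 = (x - 6)*(x + 5)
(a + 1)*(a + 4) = a^2 + 5*a + 4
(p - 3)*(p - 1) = p^2 - 4*p + 3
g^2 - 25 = (g - 5)*(g + 5)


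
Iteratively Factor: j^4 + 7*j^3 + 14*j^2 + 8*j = (j + 2)*(j^3 + 5*j^2 + 4*j) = (j + 2)*(j + 4)*(j^2 + j) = j*(j + 2)*(j + 4)*(j + 1)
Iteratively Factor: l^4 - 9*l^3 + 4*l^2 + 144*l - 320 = (l - 5)*(l^3 - 4*l^2 - 16*l + 64) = (l - 5)*(l + 4)*(l^2 - 8*l + 16) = (l - 5)*(l - 4)*(l + 4)*(l - 4)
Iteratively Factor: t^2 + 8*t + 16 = (t + 4)*(t + 4)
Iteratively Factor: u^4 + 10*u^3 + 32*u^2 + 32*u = (u + 2)*(u^3 + 8*u^2 + 16*u) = (u + 2)*(u + 4)*(u^2 + 4*u) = u*(u + 2)*(u + 4)*(u + 4)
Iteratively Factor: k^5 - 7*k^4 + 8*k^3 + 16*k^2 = (k)*(k^4 - 7*k^3 + 8*k^2 + 16*k) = k*(k - 4)*(k^3 - 3*k^2 - 4*k) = k^2*(k - 4)*(k^2 - 3*k - 4) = k^2*(k - 4)^2*(k + 1)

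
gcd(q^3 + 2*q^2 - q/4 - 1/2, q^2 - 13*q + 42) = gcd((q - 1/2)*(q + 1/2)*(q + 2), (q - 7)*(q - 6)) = 1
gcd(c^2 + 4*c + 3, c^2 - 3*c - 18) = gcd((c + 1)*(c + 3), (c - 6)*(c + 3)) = c + 3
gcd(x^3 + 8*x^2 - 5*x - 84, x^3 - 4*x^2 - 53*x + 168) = x^2 + 4*x - 21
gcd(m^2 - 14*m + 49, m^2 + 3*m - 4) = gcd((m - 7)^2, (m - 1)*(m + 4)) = 1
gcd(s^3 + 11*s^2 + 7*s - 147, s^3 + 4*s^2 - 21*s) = s^2 + 4*s - 21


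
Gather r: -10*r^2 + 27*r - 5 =-10*r^2 + 27*r - 5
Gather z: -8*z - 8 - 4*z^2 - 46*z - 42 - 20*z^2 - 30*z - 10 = -24*z^2 - 84*z - 60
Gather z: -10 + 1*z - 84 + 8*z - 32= 9*z - 126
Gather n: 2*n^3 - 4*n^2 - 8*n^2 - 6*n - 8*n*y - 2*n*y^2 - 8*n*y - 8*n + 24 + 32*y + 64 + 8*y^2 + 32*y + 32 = 2*n^3 - 12*n^2 + n*(-2*y^2 - 16*y - 14) + 8*y^2 + 64*y + 120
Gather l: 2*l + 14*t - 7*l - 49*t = -5*l - 35*t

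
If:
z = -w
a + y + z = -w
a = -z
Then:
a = -z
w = -z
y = z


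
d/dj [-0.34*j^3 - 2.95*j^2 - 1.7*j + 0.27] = -1.02*j^2 - 5.9*j - 1.7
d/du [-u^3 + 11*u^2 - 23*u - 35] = -3*u^2 + 22*u - 23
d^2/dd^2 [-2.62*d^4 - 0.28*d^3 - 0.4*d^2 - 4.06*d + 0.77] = -31.44*d^2 - 1.68*d - 0.8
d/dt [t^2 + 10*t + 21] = 2*t + 10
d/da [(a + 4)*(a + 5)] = 2*a + 9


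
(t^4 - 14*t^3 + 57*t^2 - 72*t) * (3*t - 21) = 3*t^5 - 63*t^4 + 465*t^3 - 1413*t^2 + 1512*t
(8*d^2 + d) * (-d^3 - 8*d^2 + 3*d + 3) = -8*d^5 - 65*d^4 + 16*d^3 + 27*d^2 + 3*d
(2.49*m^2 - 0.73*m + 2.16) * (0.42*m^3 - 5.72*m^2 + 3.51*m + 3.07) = 1.0458*m^5 - 14.5494*m^4 + 13.8227*m^3 - 7.2732*m^2 + 5.3405*m + 6.6312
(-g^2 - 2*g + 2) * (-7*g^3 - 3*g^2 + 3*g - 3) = 7*g^5 + 17*g^4 - 11*g^3 - 9*g^2 + 12*g - 6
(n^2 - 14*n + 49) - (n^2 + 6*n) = 49 - 20*n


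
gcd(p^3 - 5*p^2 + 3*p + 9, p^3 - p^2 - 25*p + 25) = 1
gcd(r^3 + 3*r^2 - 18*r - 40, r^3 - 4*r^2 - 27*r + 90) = r + 5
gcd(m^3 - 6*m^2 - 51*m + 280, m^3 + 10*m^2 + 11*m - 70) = m + 7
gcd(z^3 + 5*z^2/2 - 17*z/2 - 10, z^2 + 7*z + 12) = z + 4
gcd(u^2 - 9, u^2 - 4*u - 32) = 1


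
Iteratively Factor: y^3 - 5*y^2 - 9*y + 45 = (y - 5)*(y^2 - 9) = (y - 5)*(y + 3)*(y - 3)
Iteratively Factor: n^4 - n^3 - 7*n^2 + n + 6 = (n + 1)*(n^3 - 2*n^2 - 5*n + 6) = (n + 1)*(n + 2)*(n^2 - 4*n + 3) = (n - 3)*(n + 1)*(n + 2)*(n - 1)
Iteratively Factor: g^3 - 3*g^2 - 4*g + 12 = (g - 2)*(g^2 - g - 6) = (g - 3)*(g - 2)*(g + 2)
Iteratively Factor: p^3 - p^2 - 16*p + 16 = (p - 4)*(p^2 + 3*p - 4) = (p - 4)*(p + 4)*(p - 1)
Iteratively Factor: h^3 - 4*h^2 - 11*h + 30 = (h + 3)*(h^2 - 7*h + 10) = (h - 5)*(h + 3)*(h - 2)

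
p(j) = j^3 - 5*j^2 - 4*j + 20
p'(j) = 3*j^2 - 10*j - 4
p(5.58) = 15.74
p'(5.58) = 33.61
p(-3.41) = -64.15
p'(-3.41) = 64.98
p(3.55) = -12.47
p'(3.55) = -1.69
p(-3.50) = -70.12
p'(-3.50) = 67.75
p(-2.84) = -31.87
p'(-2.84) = 48.60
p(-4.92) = -200.45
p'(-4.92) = 117.82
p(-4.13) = -119.21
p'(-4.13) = 88.47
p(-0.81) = 19.43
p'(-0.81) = 6.07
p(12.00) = 980.00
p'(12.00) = 308.00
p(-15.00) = -4420.00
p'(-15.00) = 821.00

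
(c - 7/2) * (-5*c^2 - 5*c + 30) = -5*c^3 + 25*c^2/2 + 95*c/2 - 105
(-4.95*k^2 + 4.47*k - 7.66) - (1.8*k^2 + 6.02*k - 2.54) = -6.75*k^2 - 1.55*k - 5.12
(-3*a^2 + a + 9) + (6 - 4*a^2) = -7*a^2 + a + 15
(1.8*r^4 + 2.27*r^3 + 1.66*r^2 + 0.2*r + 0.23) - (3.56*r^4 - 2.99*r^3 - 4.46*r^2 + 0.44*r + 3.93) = -1.76*r^4 + 5.26*r^3 + 6.12*r^2 - 0.24*r - 3.7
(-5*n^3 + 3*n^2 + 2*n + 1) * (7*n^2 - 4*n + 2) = -35*n^5 + 41*n^4 - 8*n^3 + 5*n^2 + 2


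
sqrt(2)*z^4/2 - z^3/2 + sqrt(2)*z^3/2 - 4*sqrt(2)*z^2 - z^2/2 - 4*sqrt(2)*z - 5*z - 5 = (z + 1)*(z - 5*sqrt(2)/2)*(z + sqrt(2))*(sqrt(2)*z/2 + 1)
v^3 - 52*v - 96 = (v - 8)*(v + 2)*(v + 6)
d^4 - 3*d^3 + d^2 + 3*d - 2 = (d - 2)*(d - 1)^2*(d + 1)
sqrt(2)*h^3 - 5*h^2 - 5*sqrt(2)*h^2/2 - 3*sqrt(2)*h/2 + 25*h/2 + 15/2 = (h - 3)*(h - 5*sqrt(2)/2)*(sqrt(2)*h + sqrt(2)/2)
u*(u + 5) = u^2 + 5*u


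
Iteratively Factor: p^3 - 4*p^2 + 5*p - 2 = (p - 1)*(p^2 - 3*p + 2) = (p - 2)*(p - 1)*(p - 1)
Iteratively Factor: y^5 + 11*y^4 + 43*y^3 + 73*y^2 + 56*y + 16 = (y + 1)*(y^4 + 10*y^3 + 33*y^2 + 40*y + 16) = (y + 1)^2*(y^3 + 9*y^2 + 24*y + 16) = (y + 1)^3*(y^2 + 8*y + 16) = (y + 1)^3*(y + 4)*(y + 4)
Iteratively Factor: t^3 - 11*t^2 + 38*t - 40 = (t - 5)*(t^2 - 6*t + 8) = (t - 5)*(t - 4)*(t - 2)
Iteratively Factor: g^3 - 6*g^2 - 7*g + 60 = (g - 4)*(g^2 - 2*g - 15) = (g - 5)*(g - 4)*(g + 3)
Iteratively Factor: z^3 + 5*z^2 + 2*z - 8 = (z - 1)*(z^2 + 6*z + 8) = (z - 1)*(z + 4)*(z + 2)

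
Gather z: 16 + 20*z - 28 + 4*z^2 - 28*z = 4*z^2 - 8*z - 12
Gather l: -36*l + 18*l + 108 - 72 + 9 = 45 - 18*l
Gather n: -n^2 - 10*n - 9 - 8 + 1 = -n^2 - 10*n - 16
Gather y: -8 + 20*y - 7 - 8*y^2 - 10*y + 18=-8*y^2 + 10*y + 3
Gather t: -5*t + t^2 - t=t^2 - 6*t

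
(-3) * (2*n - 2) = 6 - 6*n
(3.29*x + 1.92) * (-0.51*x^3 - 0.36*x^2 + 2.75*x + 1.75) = -1.6779*x^4 - 2.1636*x^3 + 8.3563*x^2 + 11.0375*x + 3.36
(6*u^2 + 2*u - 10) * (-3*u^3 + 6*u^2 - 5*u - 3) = -18*u^5 + 30*u^4 + 12*u^3 - 88*u^2 + 44*u + 30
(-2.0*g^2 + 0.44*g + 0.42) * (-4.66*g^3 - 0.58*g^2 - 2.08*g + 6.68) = 9.32*g^5 - 0.8904*g^4 + 1.9476*g^3 - 14.5188*g^2 + 2.0656*g + 2.8056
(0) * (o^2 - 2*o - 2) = 0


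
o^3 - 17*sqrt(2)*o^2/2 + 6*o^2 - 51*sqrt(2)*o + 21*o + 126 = (o + 6)*(o - 7*sqrt(2))*(o - 3*sqrt(2)/2)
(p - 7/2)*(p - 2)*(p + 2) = p^3 - 7*p^2/2 - 4*p + 14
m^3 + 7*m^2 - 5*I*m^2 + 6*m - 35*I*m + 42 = (m + 7)*(m - 6*I)*(m + I)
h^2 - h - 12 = (h - 4)*(h + 3)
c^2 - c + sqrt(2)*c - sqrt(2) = (c - 1)*(c + sqrt(2))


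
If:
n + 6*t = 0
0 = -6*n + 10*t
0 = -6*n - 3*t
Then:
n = 0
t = 0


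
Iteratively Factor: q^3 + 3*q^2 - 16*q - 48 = (q - 4)*(q^2 + 7*q + 12) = (q - 4)*(q + 3)*(q + 4)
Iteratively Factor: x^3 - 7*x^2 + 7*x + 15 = (x - 3)*(x^2 - 4*x - 5) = (x - 5)*(x - 3)*(x + 1)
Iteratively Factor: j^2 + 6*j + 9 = (j + 3)*(j + 3)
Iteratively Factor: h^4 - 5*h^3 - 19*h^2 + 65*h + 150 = (h + 3)*(h^3 - 8*h^2 + 5*h + 50) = (h + 2)*(h + 3)*(h^2 - 10*h + 25) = (h - 5)*(h + 2)*(h + 3)*(h - 5)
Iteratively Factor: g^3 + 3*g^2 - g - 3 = (g + 3)*(g^2 - 1) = (g + 1)*(g + 3)*(g - 1)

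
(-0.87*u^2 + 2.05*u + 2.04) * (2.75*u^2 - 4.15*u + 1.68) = -2.3925*u^4 + 9.248*u^3 - 4.3591*u^2 - 5.022*u + 3.4272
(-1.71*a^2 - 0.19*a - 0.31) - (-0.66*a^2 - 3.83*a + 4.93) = -1.05*a^2 + 3.64*a - 5.24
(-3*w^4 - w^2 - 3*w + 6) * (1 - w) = 3*w^5 - 3*w^4 + w^3 + 2*w^2 - 9*w + 6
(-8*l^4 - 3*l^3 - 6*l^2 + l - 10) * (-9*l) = 72*l^5 + 27*l^4 + 54*l^3 - 9*l^2 + 90*l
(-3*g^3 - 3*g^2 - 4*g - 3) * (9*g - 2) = -27*g^4 - 21*g^3 - 30*g^2 - 19*g + 6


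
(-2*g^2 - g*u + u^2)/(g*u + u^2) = (-2*g + u)/u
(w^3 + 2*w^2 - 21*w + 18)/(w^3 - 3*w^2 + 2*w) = (w^2 + 3*w - 18)/(w*(w - 2))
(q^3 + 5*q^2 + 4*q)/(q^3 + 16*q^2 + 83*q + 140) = q*(q + 1)/(q^2 + 12*q + 35)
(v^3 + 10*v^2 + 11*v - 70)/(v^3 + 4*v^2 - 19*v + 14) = (v + 5)/(v - 1)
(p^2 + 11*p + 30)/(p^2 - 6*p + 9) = (p^2 + 11*p + 30)/(p^2 - 6*p + 9)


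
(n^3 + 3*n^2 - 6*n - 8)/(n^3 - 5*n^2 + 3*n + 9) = (n^2 + 2*n - 8)/(n^2 - 6*n + 9)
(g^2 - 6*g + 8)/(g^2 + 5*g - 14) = (g - 4)/(g + 7)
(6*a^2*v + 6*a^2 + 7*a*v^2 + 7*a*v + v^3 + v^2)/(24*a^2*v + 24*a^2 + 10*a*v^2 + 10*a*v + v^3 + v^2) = (a + v)/(4*a + v)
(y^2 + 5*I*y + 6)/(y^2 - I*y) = (y + 6*I)/y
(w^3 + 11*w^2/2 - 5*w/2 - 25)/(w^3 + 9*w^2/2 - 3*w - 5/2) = (2*w^2 + w - 10)/(2*w^2 - w - 1)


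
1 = 1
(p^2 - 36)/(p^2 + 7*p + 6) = (p - 6)/(p + 1)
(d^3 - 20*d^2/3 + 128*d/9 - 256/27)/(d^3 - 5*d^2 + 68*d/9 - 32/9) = (d - 8/3)/(d - 1)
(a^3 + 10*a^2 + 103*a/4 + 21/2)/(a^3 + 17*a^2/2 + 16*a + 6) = (a + 7/2)/(a + 2)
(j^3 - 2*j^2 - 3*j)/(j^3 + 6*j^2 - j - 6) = j*(j - 3)/(j^2 + 5*j - 6)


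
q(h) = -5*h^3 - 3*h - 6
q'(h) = -15*h^2 - 3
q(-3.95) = 314.00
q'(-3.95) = -237.04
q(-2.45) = 74.88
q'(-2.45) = -93.04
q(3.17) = -174.79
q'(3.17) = -153.73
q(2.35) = -77.94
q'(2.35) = -85.84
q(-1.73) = 25.08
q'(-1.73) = -47.89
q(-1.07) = 3.34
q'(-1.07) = -20.17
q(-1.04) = 2.74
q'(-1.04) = -19.22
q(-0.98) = 1.65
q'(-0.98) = -17.41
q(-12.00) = 8670.00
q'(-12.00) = -2163.00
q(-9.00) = 3666.00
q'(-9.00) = -1218.00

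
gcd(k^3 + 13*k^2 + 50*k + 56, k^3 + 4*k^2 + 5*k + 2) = k + 2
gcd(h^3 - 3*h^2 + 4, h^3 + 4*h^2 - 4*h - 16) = h - 2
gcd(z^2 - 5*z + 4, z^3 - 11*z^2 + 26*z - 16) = z - 1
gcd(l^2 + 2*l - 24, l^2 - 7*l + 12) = l - 4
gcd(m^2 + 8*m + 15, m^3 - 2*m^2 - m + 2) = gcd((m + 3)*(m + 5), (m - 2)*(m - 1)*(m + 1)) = 1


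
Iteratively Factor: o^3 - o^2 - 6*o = (o)*(o^2 - o - 6) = o*(o + 2)*(o - 3)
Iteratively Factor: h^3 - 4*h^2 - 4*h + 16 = (h - 2)*(h^2 - 2*h - 8) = (h - 2)*(h + 2)*(h - 4)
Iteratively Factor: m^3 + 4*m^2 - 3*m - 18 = (m + 3)*(m^2 + m - 6) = (m - 2)*(m + 3)*(m + 3)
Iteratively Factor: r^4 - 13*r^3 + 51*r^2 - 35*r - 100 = (r - 5)*(r^3 - 8*r^2 + 11*r + 20) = (r - 5)*(r - 4)*(r^2 - 4*r - 5) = (r - 5)^2*(r - 4)*(r + 1)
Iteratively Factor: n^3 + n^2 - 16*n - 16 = (n - 4)*(n^2 + 5*n + 4) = (n - 4)*(n + 4)*(n + 1)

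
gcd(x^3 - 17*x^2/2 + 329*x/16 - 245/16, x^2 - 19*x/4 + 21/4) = x - 7/4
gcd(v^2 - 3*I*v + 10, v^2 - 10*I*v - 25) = v - 5*I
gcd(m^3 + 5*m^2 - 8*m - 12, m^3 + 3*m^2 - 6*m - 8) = m^2 - m - 2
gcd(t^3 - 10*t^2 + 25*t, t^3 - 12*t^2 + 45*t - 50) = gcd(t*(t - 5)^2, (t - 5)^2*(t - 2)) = t^2 - 10*t + 25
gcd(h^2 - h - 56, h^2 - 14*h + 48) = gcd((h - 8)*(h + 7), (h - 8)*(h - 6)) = h - 8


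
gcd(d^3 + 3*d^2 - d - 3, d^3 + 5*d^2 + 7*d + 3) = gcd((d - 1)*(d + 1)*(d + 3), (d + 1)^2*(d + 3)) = d^2 + 4*d + 3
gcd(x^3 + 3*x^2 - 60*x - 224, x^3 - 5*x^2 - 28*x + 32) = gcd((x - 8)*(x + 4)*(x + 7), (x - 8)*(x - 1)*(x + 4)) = x^2 - 4*x - 32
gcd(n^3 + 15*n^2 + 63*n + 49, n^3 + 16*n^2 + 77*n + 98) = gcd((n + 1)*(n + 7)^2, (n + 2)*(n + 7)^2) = n^2 + 14*n + 49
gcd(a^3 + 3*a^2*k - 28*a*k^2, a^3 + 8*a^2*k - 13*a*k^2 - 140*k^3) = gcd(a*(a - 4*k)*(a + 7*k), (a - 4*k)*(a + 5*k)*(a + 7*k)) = a^2 + 3*a*k - 28*k^2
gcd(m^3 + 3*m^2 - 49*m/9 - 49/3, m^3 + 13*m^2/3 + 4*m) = m + 3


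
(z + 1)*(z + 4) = z^2 + 5*z + 4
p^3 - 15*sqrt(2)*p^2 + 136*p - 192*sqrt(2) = (p - 8*sqrt(2))*(p - 4*sqrt(2))*(p - 3*sqrt(2))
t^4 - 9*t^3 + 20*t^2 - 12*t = t*(t - 6)*(t - 2)*(t - 1)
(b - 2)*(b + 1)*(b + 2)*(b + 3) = b^4 + 4*b^3 - b^2 - 16*b - 12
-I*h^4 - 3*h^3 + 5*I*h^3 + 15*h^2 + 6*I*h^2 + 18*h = h*(h - 6)*(h - 3*I)*(-I*h - I)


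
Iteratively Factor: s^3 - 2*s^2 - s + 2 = (s + 1)*(s^2 - 3*s + 2) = (s - 2)*(s + 1)*(s - 1)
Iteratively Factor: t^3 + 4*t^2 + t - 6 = (t - 1)*(t^2 + 5*t + 6) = (t - 1)*(t + 2)*(t + 3)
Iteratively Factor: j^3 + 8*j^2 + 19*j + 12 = (j + 4)*(j^2 + 4*j + 3) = (j + 1)*(j + 4)*(j + 3)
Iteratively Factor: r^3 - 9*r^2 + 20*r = (r - 4)*(r^2 - 5*r) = (r - 5)*(r - 4)*(r)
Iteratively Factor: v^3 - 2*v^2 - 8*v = (v)*(v^2 - 2*v - 8) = v*(v + 2)*(v - 4)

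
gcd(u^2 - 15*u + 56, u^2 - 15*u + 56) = u^2 - 15*u + 56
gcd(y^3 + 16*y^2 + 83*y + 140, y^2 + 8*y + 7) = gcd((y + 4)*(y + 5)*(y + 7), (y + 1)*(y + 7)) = y + 7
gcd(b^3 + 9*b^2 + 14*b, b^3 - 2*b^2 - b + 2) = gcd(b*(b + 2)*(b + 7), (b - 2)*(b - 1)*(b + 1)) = 1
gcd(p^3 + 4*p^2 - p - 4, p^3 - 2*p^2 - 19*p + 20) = p^2 + 3*p - 4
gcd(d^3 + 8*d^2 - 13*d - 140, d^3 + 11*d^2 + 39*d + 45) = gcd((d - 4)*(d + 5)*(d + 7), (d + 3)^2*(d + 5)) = d + 5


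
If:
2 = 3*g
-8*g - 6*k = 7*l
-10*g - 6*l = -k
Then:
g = 2/3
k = 44/129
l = -136/129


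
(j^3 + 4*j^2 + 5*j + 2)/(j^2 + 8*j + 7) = (j^2 + 3*j + 2)/(j + 7)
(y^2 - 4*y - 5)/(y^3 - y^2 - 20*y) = (y + 1)/(y*(y + 4))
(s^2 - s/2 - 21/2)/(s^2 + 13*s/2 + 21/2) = (2*s - 7)/(2*s + 7)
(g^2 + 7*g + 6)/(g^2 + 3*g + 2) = (g + 6)/(g + 2)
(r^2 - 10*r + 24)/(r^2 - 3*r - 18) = (r - 4)/(r + 3)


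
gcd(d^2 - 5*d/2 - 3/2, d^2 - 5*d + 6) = d - 3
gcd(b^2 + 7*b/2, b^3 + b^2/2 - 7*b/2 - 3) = 1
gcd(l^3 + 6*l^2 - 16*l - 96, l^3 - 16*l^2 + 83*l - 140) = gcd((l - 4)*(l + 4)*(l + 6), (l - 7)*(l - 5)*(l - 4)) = l - 4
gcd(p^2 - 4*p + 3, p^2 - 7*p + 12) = p - 3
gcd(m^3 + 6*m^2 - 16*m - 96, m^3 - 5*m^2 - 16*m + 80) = m^2 - 16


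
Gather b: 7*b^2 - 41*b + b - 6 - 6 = 7*b^2 - 40*b - 12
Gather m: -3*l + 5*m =-3*l + 5*m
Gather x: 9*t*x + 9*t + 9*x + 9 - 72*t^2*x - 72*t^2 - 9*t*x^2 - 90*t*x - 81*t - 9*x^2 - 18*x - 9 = -72*t^2 - 72*t + x^2*(-9*t - 9) + x*(-72*t^2 - 81*t - 9)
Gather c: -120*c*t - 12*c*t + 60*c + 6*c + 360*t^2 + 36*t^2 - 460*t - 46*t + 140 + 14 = c*(66 - 132*t) + 396*t^2 - 506*t + 154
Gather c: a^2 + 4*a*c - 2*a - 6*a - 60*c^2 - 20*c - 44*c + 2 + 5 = a^2 - 8*a - 60*c^2 + c*(4*a - 64) + 7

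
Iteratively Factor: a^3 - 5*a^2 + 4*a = (a)*(a^2 - 5*a + 4) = a*(a - 1)*(a - 4)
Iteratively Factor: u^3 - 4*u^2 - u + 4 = (u - 4)*(u^2 - 1) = (u - 4)*(u - 1)*(u + 1)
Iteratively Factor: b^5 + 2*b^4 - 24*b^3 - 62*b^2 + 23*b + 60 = (b - 1)*(b^4 + 3*b^3 - 21*b^2 - 83*b - 60) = (b - 1)*(b + 4)*(b^3 - b^2 - 17*b - 15) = (b - 1)*(b + 3)*(b + 4)*(b^2 - 4*b - 5) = (b - 1)*(b + 1)*(b + 3)*(b + 4)*(b - 5)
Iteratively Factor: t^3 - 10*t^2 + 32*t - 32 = (t - 4)*(t^2 - 6*t + 8) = (t - 4)*(t - 2)*(t - 4)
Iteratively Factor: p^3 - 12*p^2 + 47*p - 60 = (p - 5)*(p^2 - 7*p + 12) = (p - 5)*(p - 3)*(p - 4)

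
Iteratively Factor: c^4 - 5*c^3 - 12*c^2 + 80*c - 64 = (c - 4)*(c^3 - c^2 - 16*c + 16) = (c - 4)*(c - 1)*(c^2 - 16) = (c - 4)*(c - 1)*(c + 4)*(c - 4)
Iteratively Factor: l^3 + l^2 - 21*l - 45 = (l + 3)*(l^2 - 2*l - 15) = (l - 5)*(l + 3)*(l + 3)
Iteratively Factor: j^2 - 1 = (j + 1)*(j - 1)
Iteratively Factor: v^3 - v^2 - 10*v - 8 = (v + 2)*(v^2 - 3*v - 4) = (v + 1)*(v + 2)*(v - 4)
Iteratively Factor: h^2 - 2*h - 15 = (h + 3)*(h - 5)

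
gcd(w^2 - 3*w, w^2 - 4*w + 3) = w - 3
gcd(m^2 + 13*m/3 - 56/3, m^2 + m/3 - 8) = m - 8/3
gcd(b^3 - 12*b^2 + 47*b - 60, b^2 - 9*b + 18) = b - 3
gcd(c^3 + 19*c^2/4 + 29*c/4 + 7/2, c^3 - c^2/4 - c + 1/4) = c + 1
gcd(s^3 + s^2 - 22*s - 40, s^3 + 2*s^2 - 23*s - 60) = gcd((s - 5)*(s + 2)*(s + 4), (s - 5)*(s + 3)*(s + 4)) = s^2 - s - 20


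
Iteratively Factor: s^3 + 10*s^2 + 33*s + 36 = (s + 3)*(s^2 + 7*s + 12) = (s + 3)*(s + 4)*(s + 3)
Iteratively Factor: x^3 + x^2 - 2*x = (x)*(x^2 + x - 2) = x*(x + 2)*(x - 1)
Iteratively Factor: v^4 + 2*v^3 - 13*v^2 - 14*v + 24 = (v - 3)*(v^3 + 5*v^2 + 2*v - 8) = (v - 3)*(v + 4)*(v^2 + v - 2) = (v - 3)*(v - 1)*(v + 4)*(v + 2)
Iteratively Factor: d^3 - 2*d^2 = (d - 2)*(d^2) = d*(d - 2)*(d)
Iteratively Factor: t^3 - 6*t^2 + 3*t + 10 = (t - 2)*(t^2 - 4*t - 5) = (t - 5)*(t - 2)*(t + 1)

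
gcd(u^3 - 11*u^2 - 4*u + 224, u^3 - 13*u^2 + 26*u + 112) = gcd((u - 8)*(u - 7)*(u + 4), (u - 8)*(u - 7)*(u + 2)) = u^2 - 15*u + 56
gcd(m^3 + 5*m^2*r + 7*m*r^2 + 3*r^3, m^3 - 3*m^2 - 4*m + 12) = 1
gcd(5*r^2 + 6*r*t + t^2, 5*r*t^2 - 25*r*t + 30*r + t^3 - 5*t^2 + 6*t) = 5*r + t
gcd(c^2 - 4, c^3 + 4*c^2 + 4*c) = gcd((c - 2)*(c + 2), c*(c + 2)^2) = c + 2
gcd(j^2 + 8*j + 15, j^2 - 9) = j + 3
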